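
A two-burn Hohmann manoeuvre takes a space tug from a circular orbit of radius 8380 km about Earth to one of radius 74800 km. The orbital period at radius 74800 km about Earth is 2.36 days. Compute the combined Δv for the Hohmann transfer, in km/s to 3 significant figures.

From Kepler's third law T² = 4π²r³/μ at r = 74800 km, T = 2.36 days = 2.36 × 86400 s = 2.03904×10^5 s: μ = 4π²r³/T² = 3.97386×10^5 km³/s².
Semi-major axis of the transfer orbit: a_t = (8380 + 74800)/2 = 41590 km.
At r₁ the circular-orbit speed is v₁ = √(μ/r₁) = 6.886 km/s.
On the transfer ellipse at r₁, vis-viva gives v_p = √[μ(2/r₁ − 1/a_t)] = 9.235 km/s.
First burn Δv₁ = |v_p − v₁| = 2.349 km/s.
At r₂, v₂ = √(μ/r₂) = 2.305 km/s.
Transfer-orbit speed at r₂: v_a = √[μ(2/r₂ − 1/a_t)] = 1.035 km/s.
Second burn Δv₂ = |v₂ − v_a| = 1.270 km/s.
Δv = Δv₁ + Δv₂ = 2.349 + 1.270 = 3.619 km/s.

Δv = 3.62 km/s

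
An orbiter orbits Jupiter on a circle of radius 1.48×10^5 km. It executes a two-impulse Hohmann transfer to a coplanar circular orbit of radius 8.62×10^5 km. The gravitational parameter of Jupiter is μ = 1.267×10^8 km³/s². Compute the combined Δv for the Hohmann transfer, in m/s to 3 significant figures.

Transfer-ellipse semi-major axis a_t = (r₁ + r₂)/2 = (1.480×10^5 + 8.620×10^5)/2 = 5.050×10^5 km.
Circular speed at r₁: v₁ = √(μ/r₁) = √(1.267×10^8/1.480×10^5) = 29.259 km/s.
Transfer-orbit speed at r₁ (v² = μ(2/r − 1/a)): v_p = √[μ(2/r₁ − 1/a_t)] = 38.227 km/s.
First burn Δv₁ = |v_p − v₁| = 8.968 km/s.
Circular speed at r₂: v₂ = √(μ/r₂) = 12.1237 km/s.
Transfer-orbit speed at r₂: v_a = √[μ(2/r₂ − 1/a_t)] = 6.56326 km/s.
Second burn Δv₂ = |v₂ − v_a| = 5.560 km/s.
Δv = Δv₁ + Δv₂ = 8.968 + 5.560 = 14.53 km/s.

Δv = 14500 m/s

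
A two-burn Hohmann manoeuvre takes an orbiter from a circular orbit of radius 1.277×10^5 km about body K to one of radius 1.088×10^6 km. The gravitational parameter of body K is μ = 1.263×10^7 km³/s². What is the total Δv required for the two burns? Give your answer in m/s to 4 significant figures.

Semi-major axis of the transfer orbit: a_t = (1.277×10^5 + 1.088×10^6)/2 = 6.0785×10^5 km.
Circular speed at r₁: v₁ = √(μ/r₁) = √(1.263×10^7/1.277×10^5) = 9.94503 km/s.
On the transfer ellipse at r₁, vis-viva equation gives v_p = √[μ(2/r₁ − 1/a_t)] = 13.3052 km/s.
First burn Δv₁ = |v_p − v₁| = 3.3602 km/s.
Circular speed at r₂: v₂ = √(μ/r₂) = 3.40712 km/s.
Transfer-orbit speed at r₂: v_a = √[μ(2/r₂ − 1/a_t)] = 1.56165 km/s.
Second burn Δv₂ = |v₂ − v_a| = 1.8455 km/s.
Total Δv = Δv₁ + Δv₂ = 5.206 km/s.

Δv = 5206 m/s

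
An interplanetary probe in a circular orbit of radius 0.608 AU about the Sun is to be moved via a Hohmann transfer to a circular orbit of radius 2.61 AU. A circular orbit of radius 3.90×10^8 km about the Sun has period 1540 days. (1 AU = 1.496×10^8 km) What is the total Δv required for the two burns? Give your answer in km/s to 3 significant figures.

From Kepler's third law T² = 4π²r³/μ at r = 3.90×10^8 km, T = 1540 days = 1540 × 86400 s = 1.33056×10^8 s: μ = 4π²r³/T² = 1.32277×10^11 km³/s².
In km: r₁ = 0.608 × 1.496×10^8 = 9.09568×10^7 km; r₂ = 2.61 × 1.496×10^8 = 3.90456×10^8 km.
Transfer-ellipse semi-major axis a_t = (r₁ + r₂)/2 = (9.09568×10^7 + 3.90456×10^8)/2 = 2.407064×10^8 km.
At r₁ the circular-orbit speed is v₁ = √(μ/r₁) = 38.135 km/s.
Transfer-orbit speed at r₁ (vis-viva): v_p = √[μ(2/r₁ − 1/a_t)] = 48.570 km/s.
First burn Δv₁ = |v_p − v₁| = 10.435 km/s.
Circular speed at r₂: v₂ = √(μ/r₂) = 18.4059 km/s.
Transfer-orbit speed at r₂: v_a = √[μ(2/r₂ − 1/a_t)] = 11.3144 km/s.
Second burn Δv₂ = |v₂ − v_a| = 7.0915 km/s.
Δv = Δv₁ + Δv₂ = 10.435 + 7.0915 = 17.53 km/s.

Δv = 17.5 km/s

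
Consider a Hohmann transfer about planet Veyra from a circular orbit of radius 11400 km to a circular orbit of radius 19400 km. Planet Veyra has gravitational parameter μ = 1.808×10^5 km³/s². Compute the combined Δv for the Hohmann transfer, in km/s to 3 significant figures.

Transfer-ellipse semi-major axis a_t = (r₁ + r₂)/2 = (11400 + 19400)/2 = 15400 km.
Circular speed at r₁: v₁ = √(μ/r₁) = √(1.808×10^5/11400) = 3.9824 km/s.
On the transfer ellipse at r₁, vis-viva gives v_p = √[μ(2/r₁ − 1/a_t)] = 4.4698 km/s.
First burn Δv₁ = |v_p − v₁| = 0.4874 km/s.
Circular speed at r₂: v₂ = √(μ/r₂) = 3.0528 km/s.
Transfer-orbit speed at r₂: v_a = √[μ(2/r₂ − 1/a_t)] = 2.6266 km/s.
Second burn Δv₂ = |v₂ − v_a| = 0.4262 km/s.
Δv = Δv₁ + Δv₂ = 0.4874 + 0.4262 = 0.9136 km/s.

Δv = 0.914 km/s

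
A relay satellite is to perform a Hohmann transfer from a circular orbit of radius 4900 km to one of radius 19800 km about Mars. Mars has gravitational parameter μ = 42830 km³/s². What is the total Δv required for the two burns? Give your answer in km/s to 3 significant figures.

The Hohmann ellipse has a_t = (r₁ + r₂)/2 = 12350 km.
At r₁ the circular-orbit speed is v₁ = √(μ/r₁) = 2.956 km/s.
Transfer-orbit speed at r₁ (vis-viva): v_p = √[μ(2/r₁ − 1/a_t)] = 3.743 km/s.
First burn Δv₁ = |v_p − v₁| = 0.7870 km/s.
Circular speed at r₂: v₂ = √(μ/r₂) = 1.47076 km/s.
Transfer-orbit speed at r₂: v_a = √[μ(2/r₂ − 1/a_t)] = 0.926416 km/s.
Second burn Δv₂ = |v₂ − v_a| = 0.5443 km/s.
Total Δv = Δv₁ + Δv₂ = 1.331 km/s.

Δv = 1.33 km/s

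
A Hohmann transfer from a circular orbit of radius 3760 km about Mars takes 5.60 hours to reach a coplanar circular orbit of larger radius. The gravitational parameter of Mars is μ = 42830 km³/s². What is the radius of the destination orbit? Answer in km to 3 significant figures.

Transfer time t = 5.60 hours = 20160 s, and t = π√(a_t³/μ).
So a_t = (μ t²/π²)^(1/3) = (42830 × (20160)² / π²)^(1/3) = 12082 km.
Since a_t = (r₁ + r₂)/2, r₂ = 2a_t − r₁ = 2×12082 − 3760 = 20404 km.

r₂ = 20400 km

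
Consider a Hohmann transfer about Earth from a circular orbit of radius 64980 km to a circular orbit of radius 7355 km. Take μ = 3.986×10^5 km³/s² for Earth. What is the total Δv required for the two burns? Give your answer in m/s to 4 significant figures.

The Hohmann ellipse has a_t = (r₁ + r₂)/2 = 36167.5 km.
Circular speed at r₁: v₁ = √(μ/r₁) = √(3.986×10^5/64980) = 2.477 km/s.
Transfer-orbit speed at r₁ (vis-viva equation): v_a = √[μ(2/r₁ − 1/a_t)] = 1.117 km/s.
First burn Δv₁ = |v_a − v₁| = 1.360 km/s.
At r₂, v₂ = √(μ/r₂) = 7.362 km/s.
Transfer-orbit speed at r₂: v_p = √[μ(2/r₂ − 1/a_t)] = 9.868 km/s.
Second burn Δv₂ = |v₂ − v_p| = 2.506 km/s.
Total Δv = Δv₁ + Δv₂ = 3.866 km/s.

Δv = 3866 m/s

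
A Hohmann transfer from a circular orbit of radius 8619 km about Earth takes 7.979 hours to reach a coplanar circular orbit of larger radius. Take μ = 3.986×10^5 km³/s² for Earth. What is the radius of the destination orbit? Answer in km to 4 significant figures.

Transfer time t = 7.979 hours = 28724.4 s, and t = π√(a_t³/μ).
So a_t = (μ t²/π²)^(1/3) = (3.986×10^5 × (28724.4)² / π²)^(1/3) = 32180 km.
Since a_t = (r₁ + r₂)/2, r₂ = 2a_t − r₁ = 2×32180 − 8619 = 55741 km.

r₂ = 55740 km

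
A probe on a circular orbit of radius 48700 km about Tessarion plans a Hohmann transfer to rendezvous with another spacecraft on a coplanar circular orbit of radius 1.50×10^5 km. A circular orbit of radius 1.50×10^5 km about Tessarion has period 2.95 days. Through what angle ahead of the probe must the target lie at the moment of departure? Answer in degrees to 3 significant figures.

φ = 83.0°

From Kepler's third law T² = 4π²r³/μ at r = 1.50×10^5 km, T = 2.95 days = 2.95 × 86400 s = 2.5488×10^5 s: μ = 4π²r³/T² = 2.05098×10^6 km³/s².
Semi-major axis of the transfer orbit: a_t = (48700 + 1.500×10^5)/2 = 99350 km.
The half-period of the transfer ellipse is t = π√(a_t³/μ) = 68694.3 s.
Target angular speed ω₂ = √(μ/r₂³) = 2.46515×10^-5 rad/s.
Angle swept by the target during transfer: ω₂·t = 1.69342 rad = 97.03°.
Arrival is 180° from departure on the ellipse, so φ = 180° − 97.03° = 83.0°.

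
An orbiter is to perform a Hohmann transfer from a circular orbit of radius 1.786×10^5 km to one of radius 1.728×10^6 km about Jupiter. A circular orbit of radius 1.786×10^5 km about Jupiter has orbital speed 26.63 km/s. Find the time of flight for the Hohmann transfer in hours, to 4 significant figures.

t = 72.17 hours

From the circular-orbit relation v² = μ/r at r = 1.786×10^5 km: μ = v²r = (26.63)² × 1.786×10^5 = 1.26655×10^8 km³/s².
Transfer-ellipse semi-major axis a_t = (r₁ + r₂)/2 = (1.786×10^5 + 1.728×10^6)/2 = 9.533×10^5 km.
By Kepler's third law the transfer-orbit period is T = 2π√(a_t³/μ), so t = T/2 = 2.598×10^5 s.
Converting: 2.598×10^5 s ÷ 3600 s/hour = 72.17 hours.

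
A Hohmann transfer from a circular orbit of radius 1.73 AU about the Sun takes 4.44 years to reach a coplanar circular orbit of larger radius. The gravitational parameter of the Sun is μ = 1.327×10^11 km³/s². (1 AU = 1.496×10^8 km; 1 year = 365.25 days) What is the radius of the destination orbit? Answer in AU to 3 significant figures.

In km: r₁ = 1.73 × 1.496×10^8 = 2.58808×10^8 km.
Transfer time t = 4.44 years × 365.25 × 86400 s = 1.40115744×10^8 s, and t = π√(a_t³/μ).
So a_t = (μ t²/π²)^(1/3) = (1.327×10^11 × (1.40115744×10^8)² / π²)^(1/3) = 6.4148×10^8 km.
Since a_t = (r₁ + r₂)/2, r₂ = 2a_t − r₁ = 2×6.4148×10^8 − 2.58808×10^8 = 1.024152×10^9 km.
In AU: r₂ = 1.024152×10^9 / 1.496×10^8 = 6.85 AU.

r₂ = 6.85 AU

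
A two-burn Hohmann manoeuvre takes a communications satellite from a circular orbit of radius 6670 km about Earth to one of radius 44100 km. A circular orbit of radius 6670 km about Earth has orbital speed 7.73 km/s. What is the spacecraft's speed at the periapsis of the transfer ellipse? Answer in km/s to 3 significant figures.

From the circular-orbit relation v² = μ/r at r = 6670 km: μ = v²r = (7.73)² × 6670 = 3.98552×10^5 km³/s².
Transfer-ellipse semi-major axis a_t = (r₁ + r₂)/2 = (6670 + 44100)/2 = 25385 km.
The periapsis of the transfer ellipse is at r = 6670 km.
Vis-viva: v = √[μ(2/r − 1/a_t)] = √[3.98552×10^5 × (2/6670 − 1/25385)] = 10.19 km/s.

v = 10.2 km/s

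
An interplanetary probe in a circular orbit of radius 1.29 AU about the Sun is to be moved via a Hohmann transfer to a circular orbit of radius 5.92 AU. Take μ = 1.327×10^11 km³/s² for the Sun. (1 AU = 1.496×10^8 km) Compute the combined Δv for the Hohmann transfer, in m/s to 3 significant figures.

In km: r₁ = 1.29 × 1.496×10^8 = 1.92984×10^8 km; r₂ = 5.92 × 1.496×10^8 = 8.85632×10^8 km.
Semi-major axis of the transfer orbit: a_t = (1.92984×10^8 + 8.85632×10^8)/2 = 5.39308×10^8 km.
At r₁ the circular-orbit speed is v₁ = √(μ/r₁) = 26.2225 km/s.
Transfer-orbit speed at r₁ (vis-viva equation): v_p = √[μ(2/r₁ − 1/a_t)] = 33.6034 km/s.
First burn Δv₁ = |v_p − v₁| = 7.381 km/s.
At r₂, v₂ = √(μ/r₂) = 12.24 km/s.
Transfer-orbit speed at r₂: v_a = √[μ(2/r₂ − 1/a_t)] = 7.322 km/s.
Second burn Δv₂ = |v₂ − v_a| = 4.918 km/s.
Total Δv = Δv₁ + Δv₂ = 12.30 km/s.

Δv = 12300 m/s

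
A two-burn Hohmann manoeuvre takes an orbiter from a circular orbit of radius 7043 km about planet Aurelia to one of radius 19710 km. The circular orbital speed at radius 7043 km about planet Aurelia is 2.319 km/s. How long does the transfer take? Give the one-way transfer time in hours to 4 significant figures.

t = 6.937 hours

From the circular-orbit relation v² = μ/r at r = 7043 km: μ = v²r = (2.319)² × 7043 = 37875.6 km³/s².
Transfer-ellipse semi-major axis a_t = (r₁ + r₂)/2 = (7043 + 19710)/2 = 13376.5 km.
Transfer time t = π√(a_t³/μ) = π√((13376.5)³ / 37875.6) = 24974 s.
Converting: 24974 s ÷ 3600 s/hour = 6.937 hours.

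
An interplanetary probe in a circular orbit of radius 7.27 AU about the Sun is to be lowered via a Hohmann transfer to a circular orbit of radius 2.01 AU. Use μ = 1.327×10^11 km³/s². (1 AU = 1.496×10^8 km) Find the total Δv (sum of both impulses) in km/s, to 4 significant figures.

In km: r₁ = 7.27 × 1.496×10^8 = 1.087592×10^9 km; r₂ = 2.01 × 1.496×10^8 = 3.00696×10^8 km.
Transfer-ellipse semi-major axis a_t = (r₁ + r₂)/2 = (1.087592×10^9 + 3.00696×10^8)/2 = 6.94144×10^8 km.
Circular speed at r₁: v₁ = √(μ/r₁) = √(1.327×10^11/1.087592×10^9) = 11.046 km/s.
On the transfer ellipse at r₁, v² = μ(2/r − 1/a) gives v_a = √[μ(2/r₁ − 1/a_t)] = 7.2701 km/s.
First burn Δv₁ = |v_a − v₁| = 3.776 km/s.
At r₂, v₂ = √(μ/r₂) = 21.007 km/s.
Transfer-orbit speed at r₂: v_p = √[μ(2/r₂ − 1/a_t)] = 26.295 km/s.
Second burn Δv₂ = |v₂ − v_p| = 5.288 km/s.
Total Δv = Δv₁ + Δv₂ = 9.064 km/s.

Δv = 9.064 km/s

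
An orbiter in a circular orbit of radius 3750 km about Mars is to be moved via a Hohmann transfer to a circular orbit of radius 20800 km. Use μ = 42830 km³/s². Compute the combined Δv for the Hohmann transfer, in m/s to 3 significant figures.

Transfer-ellipse semi-major axis a_t = (r₁ + r₂)/2 = (3750 + 20800)/2 = 12275 km.
At r₁ the circular-orbit speed is v₁ = √(μ/r₁) = 3.3795 km/s.
On the transfer ellipse at r₁, vis-viva equation gives v_p = √[μ(2/r₁ − 1/a_t)] = 4.3993 km/s.
First burn Δv₁ = |v_p − v₁| = 1.020 km/s.
Circular speed at r₂: v₂ = √(μ/r₂) = 1.43497 km/s.
Transfer-orbit speed at r₂: v_a = √[μ(2/r₂ − 1/a_t)] = 0.793135 km/s.
Second burn Δv₂ = |v₂ − v_a| = 0.6418 km/s.
Total Δv = Δv₁ + Δv₂ = 1.662 km/s.

Δv = 1660 m/s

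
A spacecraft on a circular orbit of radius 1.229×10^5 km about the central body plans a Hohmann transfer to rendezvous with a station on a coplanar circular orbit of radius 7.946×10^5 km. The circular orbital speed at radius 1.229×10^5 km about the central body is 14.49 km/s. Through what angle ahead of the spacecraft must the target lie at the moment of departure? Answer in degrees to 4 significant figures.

From the circular-orbit relation v² = μ/r at r = 1.229×10^5 km: μ = v²r = (14.49)² × 1.229×10^5 = 2.58041×10^7 km³/s².
The Hohmann ellipse has a_t = (r₁ + r₂)/2 = 4.5875×10^5 km.
The half-period of the transfer ellipse is t = π√(a_t³/μ) = 1.9216×10^5 s.
Target angular speed ω₂ = √(μ/r₂³) = 7.1717×10^-6 rad/s.
Angle swept by the target during transfer: ω₂·t = 1.3781 rad = 78.96°.
Arrival is 180° from departure on the ellipse, so φ = 180° − 78.96° = 101.0°.

φ = 101.0°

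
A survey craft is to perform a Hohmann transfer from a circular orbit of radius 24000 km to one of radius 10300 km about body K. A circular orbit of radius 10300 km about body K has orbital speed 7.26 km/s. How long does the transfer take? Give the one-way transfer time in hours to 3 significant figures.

t = 2.66 hours

From the circular-orbit relation v² = μ/r at r = 10300 km: μ = v²r = (7.26)² × 10300 = 5.42888×10^5 km³/s².
Semi-major axis of the transfer orbit: a_t = (24000 + 10300)/2 = 17150 km.
Transfer time t = π√(a_t³/μ) = π√((17150)³ / 5.42888×10^5) = 9576 s.
Converting: 9576 s ÷ 3600 s/hour = 2.66 hours.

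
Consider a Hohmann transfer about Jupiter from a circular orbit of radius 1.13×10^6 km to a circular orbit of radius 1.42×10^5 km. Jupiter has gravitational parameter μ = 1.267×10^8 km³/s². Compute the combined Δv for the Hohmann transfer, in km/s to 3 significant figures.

Δv = 15.5 km/s

The Hohmann ellipse has a_t = (r₁ + r₂)/2 = 6.360×10^5 km.
Circular speed at r₁: v₁ = √(μ/r₁) = √(1.267×10^8/1.130×10^6) = 10.58886 km/s.
Transfer-orbit speed at r₁ (vis-viva): v_a = √[μ(2/r₁ − 1/a_t)] = 5.003394 km/s.
First burn Δv₁ = |v_a − v₁| = 5.585 km/s.
Circular speed at r₂: v₂ = √(μ/r₂) = 29.871 km/s.
Transfer-orbit speed at r₂: v_p = √[μ(2/r₂ − 1/a_t)] = 39.816 km/s.
Second burn Δv₂ = |v₂ − v_p| = 9.945 km/s.
Δv = Δv₁ + Δv₂ = 5.585 + 9.945 = 15.53 km/s.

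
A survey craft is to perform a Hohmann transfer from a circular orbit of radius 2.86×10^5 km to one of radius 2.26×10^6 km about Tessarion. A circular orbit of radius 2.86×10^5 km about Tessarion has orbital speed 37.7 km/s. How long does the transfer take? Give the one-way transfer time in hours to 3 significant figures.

t = 62.2 hours

From the circular-orbit relation v² = μ/r at r = 2.86×10^5 km: μ = v²r = (37.7)² × 2.86×10^5 = 4.06489×10^8 km³/s².
The Hohmann ellipse has a_t = (r₁ + r₂)/2 = 1.273×10^6 km.
By Kepler's third law the transfer-orbit period is T = 2π√(a_t³/μ), so t = T/2 = 2.238×10^5 s.
Converting: 2.238×10^5 s ÷ 3600 s/hour = 62.2 hours.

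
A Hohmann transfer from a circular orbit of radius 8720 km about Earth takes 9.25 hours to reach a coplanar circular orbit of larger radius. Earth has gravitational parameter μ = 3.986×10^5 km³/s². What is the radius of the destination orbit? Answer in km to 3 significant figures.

r₂ = 62300 km

Transfer time t = 9.25 hours = 33300 s, and t = π√(a_t³/μ).
So a_t = (μ t²/π²)^(1/3) = (3.986×10^5 × (33300)² / π²)^(1/3) = 35512 km.
Since a_t = (r₁ + r₂)/2, r₂ = 2a_t − r₁ = 2×35512 − 8720 = 62304 km.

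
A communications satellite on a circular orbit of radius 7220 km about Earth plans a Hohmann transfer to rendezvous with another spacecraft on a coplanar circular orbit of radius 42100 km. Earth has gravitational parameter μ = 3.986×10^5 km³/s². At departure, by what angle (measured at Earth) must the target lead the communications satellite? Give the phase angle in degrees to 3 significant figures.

Semi-major axis of the transfer orbit: a_t = (7220 + 42100)/2 = 24660 km.
The half-period of the transfer ellipse is t = π√(a_t³/μ) = 19269.5 s.
Target angular speed ω₂ = √(μ/r₂³) = 7.30879×10^-5 rad/s.
Angle swept by the target during transfer: ω₂·t = 1.40837 rad = 80.69°.
Arrival is 180° from departure on the ellipse, so φ = 180° − 80.69° = 99.3°.

φ = 99.3°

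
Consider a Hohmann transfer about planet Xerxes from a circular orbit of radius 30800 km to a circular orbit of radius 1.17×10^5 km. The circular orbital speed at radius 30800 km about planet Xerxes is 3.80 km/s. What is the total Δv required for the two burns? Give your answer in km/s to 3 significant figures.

Δv = 1.67 km/s

From the circular-orbit relation v² = μ/r at r = 30800 km: μ = v²r = (3.80)² × 30800 = 4.44752×10^5 km³/s².
The Hohmann ellipse has a_t = (r₁ + r₂)/2 = 73900 km.
At r₁ the circular-orbit speed is v₁ = √(μ/r₁) = 3.8000 km/s.
On the transfer ellipse at r₁, v² = μ(2/r − 1/a) gives v_p = √[μ(2/r₁ − 1/a_t)] = 4.7814 km/s.
First burn Δv₁ = |v_p − v₁| = 0.9814 km/s.
At r₂, v₂ = √(μ/r₂) = 1.950 km/s.
Transfer-orbit speed at r₂: v_a = √[μ(2/r₂ − 1/a_t)] = 1.259 km/s.
Second burn Δv₂ = |v₂ − v_a| = 0.6910 km/s.
Total Δv = Δv₁ + Δv₂ = 1.672 km/s.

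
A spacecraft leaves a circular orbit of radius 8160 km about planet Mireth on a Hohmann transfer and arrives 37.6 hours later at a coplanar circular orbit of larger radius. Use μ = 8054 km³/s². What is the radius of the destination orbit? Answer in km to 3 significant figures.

Transfer time t = 37.6 hours = 1.3536×10^5 s, and t = π√(a_t³/μ).
So a_t = (μ t²/π²)^(1/3) = (8054 × (1.3536×10^5)² / π²)^(1/3) = 24636 km.
Since a_t = (r₁ + r₂)/2, r₂ = 2a_t − r₁ = 2×24636 − 8160 = 41112 km.

r₂ = 41100 km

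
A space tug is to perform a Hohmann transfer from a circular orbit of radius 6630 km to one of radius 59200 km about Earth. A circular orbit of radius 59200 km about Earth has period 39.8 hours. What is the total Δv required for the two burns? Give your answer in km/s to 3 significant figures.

Δv = 4.08 km/s

From Kepler's third law T² = 4π²r³/μ at r = 59200 km, T = 39.8 hours = 39.8 × 3600 s = 1.4328×10^5 s: μ = 4π²r³/T² = 3.98982×10^5 km³/s².
Semi-major axis of the transfer orbit: a_t = (6630 + 59200)/2 = 32915 km.
Circular speed at r₁: v₁ = √(μ/r₁) = √(3.98982×10^5/6630) = 7.75747 km/s.
On the transfer ellipse at r₁, vis-viva equation gives v_p = √[μ(2/r₁ − 1/a_t)] = 10.4036 km/s.
First burn Δv₁ = |v_p − v₁| = 2.646 km/s.
At r₂, v₂ = √(μ/r₂) = 2.596 km/s.
Transfer-orbit speed at r₂: v_a = √[μ(2/r₂ − 1/a_t)] = 1.165 km/s.
Second burn Δv₂ = |v₂ − v_a| = 1.431 km/s.
Δv = Δv₁ + Δv₂ = 2.646 + 1.431 = 4.077 km/s.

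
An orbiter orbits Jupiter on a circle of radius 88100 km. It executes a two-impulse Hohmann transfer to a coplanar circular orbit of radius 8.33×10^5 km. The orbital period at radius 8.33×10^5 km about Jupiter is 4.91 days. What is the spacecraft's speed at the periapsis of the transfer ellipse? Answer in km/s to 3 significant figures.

From Kepler's third law T² = 4π²r³/μ at r = 8.33×10^5 km, T = 4.91 days = 4.91 × 86400 s = 4.24224×10^5 s: μ = 4π²r³/T² = 1.26796×10^8 km³/s².
Semi-major axis of the transfer orbit: a_t = (88100 + 8.330×10^5)/2 = 4.6055×10^5 km.
The periapsis of the transfer ellipse is at r = 88100 km.
Applying v² = μ(2/r − 1/a_t): v = 51.02 km/s.

v = 51.0 km/s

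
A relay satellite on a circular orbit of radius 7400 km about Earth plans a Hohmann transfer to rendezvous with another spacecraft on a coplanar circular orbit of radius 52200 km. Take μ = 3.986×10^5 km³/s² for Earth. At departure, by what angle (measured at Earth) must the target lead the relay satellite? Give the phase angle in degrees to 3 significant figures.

φ = 102°

Semi-major axis of the transfer orbit: a_t = (7400 + 52200)/2 = 29800 km.
The half-period of the transfer ellipse is t = π√(a_t³/μ) = 25600 s.
Target angular speed ω₂ = √(μ/r₂³) = 5.294×10^-5 rad/s.
Angle swept by the target during transfer: ω₂·t = 1.355 rad = 77.64°.
Arrival is 180° from departure on the ellipse, so φ = 180° − 77.64° = 102°.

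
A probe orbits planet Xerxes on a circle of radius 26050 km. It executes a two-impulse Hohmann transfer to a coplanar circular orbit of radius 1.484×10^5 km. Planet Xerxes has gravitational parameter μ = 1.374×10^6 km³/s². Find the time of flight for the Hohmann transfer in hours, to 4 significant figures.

The Hohmann ellipse has a_t = (r₁ + r₂)/2 = 87225 km.
Transfer time t = π√(a_t³/μ) = π√((87225)³ / 1.374×10^6) = 69040 s.
Converting: 69040 s ÷ 3600 s/hour = 19.18 hours.

t = 19.18 hours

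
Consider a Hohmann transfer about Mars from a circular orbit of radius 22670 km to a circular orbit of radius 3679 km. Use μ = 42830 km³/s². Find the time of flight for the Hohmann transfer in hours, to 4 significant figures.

t = 6.376 hours

The Hohmann ellipse has a_t = (r₁ + r₂)/2 = 13174.5 km.
Half the transfer-orbit period gives t = π√(a_t³/μ) = 22955 s.
Converting: 22955 s ÷ 3600 s/hour = 6.376 hours.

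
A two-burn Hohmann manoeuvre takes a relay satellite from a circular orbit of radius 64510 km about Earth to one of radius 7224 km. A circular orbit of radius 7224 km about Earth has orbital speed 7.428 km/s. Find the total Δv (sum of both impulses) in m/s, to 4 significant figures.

Δv = 3904 m/s

From the circular-orbit relation v² = μ/r at r = 7224 km: μ = v²r = (7.428)² × 7224 = 3.98586×10^5 km³/s².
Transfer-ellipse semi-major axis a_t = (r₁ + r₂)/2 = (64510 + 7224)/2 = 35867 km.
Circular speed at r₁: v₁ = √(μ/r₁) = √(3.98586×10^5/64510) = 2.486 km/s.
On the transfer ellipse at r₁, v² = μ(2/r − 1/a) gives v_a = √[μ(2/r₁ − 1/a_t)] = 1.116 km/s.
First burn Δv₁ = |v_a − v₁| = 1.370 km/s.
At r₂, v₂ = √(μ/r₂) = 7.428 km/s.
Transfer-orbit speed at r₂: v_p = √[μ(2/r₂ − 1/a_t)] = 9.962 km/s.
Second burn Δv₂ = |v₂ − v_p| = 2.534 km/s.
Δv = Δv₁ + Δv₂ = 1.370 + 2.534 = 3.904 km/s.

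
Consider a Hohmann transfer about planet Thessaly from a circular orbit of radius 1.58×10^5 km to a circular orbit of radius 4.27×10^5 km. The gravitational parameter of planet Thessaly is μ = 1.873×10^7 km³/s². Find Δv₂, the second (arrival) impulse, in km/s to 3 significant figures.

Δv₂ = 1.76 km/s

Semi-major axis of the transfer orbit: a_t = (1.580×10^5 + 4.270×10^5)/2 = 2.925×10^5 km.
On the circular orbit at r = 4.270×10^5 km, v_c = √(μ/r) = 6.623 km/s.
Vis-viva on the transfer ellipse at r = 4.270×10^5 km gives v_t = √[μ(2/r − 1/a_t)] = 4.868 km/s.
Δv₂ = |v_t − v_c| = |4.868 − 6.623| = 1.755 km/s.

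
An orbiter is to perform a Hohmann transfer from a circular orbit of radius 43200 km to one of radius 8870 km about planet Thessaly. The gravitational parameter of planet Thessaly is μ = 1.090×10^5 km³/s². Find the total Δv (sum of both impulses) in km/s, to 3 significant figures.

The Hohmann ellipse has a_t = (r₁ + r₂)/2 = 26035 km.
At r₁ the circular-orbit speed is v₁ = √(μ/r₁) = 1.58844 km/s.
On the transfer ellipse at r₁, vis-viva gives v_a = √[μ(2/r₁ − 1/a_t)] = 0.927159 km/s.
First burn Δv₁ = |v_a − v₁| = 0.6613 km/s.
At r₂, v₂ = √(μ/r₂) = 3.506 km/s.
Transfer-orbit speed at r₂: v_p = √[μ(2/r₂ − 1/a_t)] = 4.516 km/s.
Second burn Δv₂ = |v₂ − v_p| = 1.010 km/s.
Total Δv = Δv₁ + Δv₂ = 1.671 km/s.

Δv = 1.67 km/s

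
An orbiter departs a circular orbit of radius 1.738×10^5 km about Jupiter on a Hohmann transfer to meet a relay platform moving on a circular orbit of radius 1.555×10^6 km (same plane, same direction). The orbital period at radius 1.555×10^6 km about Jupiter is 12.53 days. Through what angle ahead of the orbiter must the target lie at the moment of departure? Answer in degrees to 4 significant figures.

φ = 105.4°

From Kepler's third law T² = 4π²r³/μ at r = 1.555×10^6 km, T = 12.53 days = 12.53 × 86400 s = 1.082592×10^6 s: μ = 4π²r³/T² = 1.26655×10^8 km³/s².
Semi-major axis of the transfer orbit: a_t = (1.738×10^5 + 1.555×10^6)/2 = 8.644×10^5 km.
The half-period of the transfer ellipse is t = π√(a_t³/μ) = 2.243×10^5 s.
The target's mean motion on its circular orbit is ω₂ = √(μ/r₂³) = 5.804×10^-6 rad/s.
Angle swept by the target during transfer: ω₂·t = 1.302 rad = 74.60°.
The orbiter traverses 180° on the transfer ellipse, so the target must lead by 180° − 74.60° = 105.4°.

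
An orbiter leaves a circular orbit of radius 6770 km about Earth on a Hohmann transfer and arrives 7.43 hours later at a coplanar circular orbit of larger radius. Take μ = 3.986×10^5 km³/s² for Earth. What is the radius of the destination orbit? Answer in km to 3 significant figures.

Transfer time t = 7.43 hours = 26748 s, and t = π√(a_t³/μ).
So a_t = (μ t²/π²)^(1/3) = (3.986×10^5 × (26748)² / π²)^(1/3) = 30686 km.
Since a_t = (r₁ + r₂)/2, r₂ = 2a_t − r₁ = 2×30686 − 6770 = 54602 km.

r₂ = 54600 km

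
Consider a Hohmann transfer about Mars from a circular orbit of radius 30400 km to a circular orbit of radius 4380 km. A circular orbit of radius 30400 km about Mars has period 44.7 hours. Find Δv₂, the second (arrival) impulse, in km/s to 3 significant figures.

Δv₂ = 1.01 km/s

From Kepler's third law T² = 4π²r³/μ at r = 30400 km, T = 44.7 hours = 44.7 × 3600 s = 1.6092×10^5 s: μ = 4π²r³/T² = 42831.2 km³/s².
Transfer-ellipse semi-major axis a_t = (r₁ + r₂)/2 = (30400 + 4380)/2 = 17390 km.
On the circular orbit at r = 4380 km, v_c = √(μ/r) = 3.12711 km/s.
Transfer-orbit speed at the same r (vis-viva, a = a_t): v_t = √[μ(2/r − 1/a_t)] = 4.13457 km/s.
Δv₂ = |v_t − v_c| = |4.13457 − 3.12711| = 1.007 km/s.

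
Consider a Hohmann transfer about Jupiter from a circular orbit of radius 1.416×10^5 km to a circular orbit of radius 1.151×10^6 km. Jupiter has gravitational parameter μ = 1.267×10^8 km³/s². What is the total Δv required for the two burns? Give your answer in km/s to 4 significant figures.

Δv = 15.59 km/s

Semi-major axis of the transfer orbit: a_t = (1.416×10^5 + 1.151×10^6)/2 = 6.463×10^5 km.
Circular speed at r₁: v₁ = √(μ/r₁) = √(1.267×10^8/1.416×10^5) = 29.91 km/s.
On the transfer ellipse at r₁, v² = μ(2/r − 1/a) gives v_p = √[μ(2/r₁ − 1/a_t)] = 39.92 km/s.
First burn Δv₁ = |v_p − v₁| = 10.01 km/s.
Circular speed at r₂: v₂ = √(μ/r₂) = 10.492 km/s.
Transfer-orbit speed at r₂: v_a = √[μ(2/r₂ − 1/a_t)] = 4.9109 km/s.
Second burn Δv₂ = |v₂ − v_a| = 5.581 km/s.
Δv = Δv₁ + Δv₂ = 10.01 + 5.581 = 15.59 km/s.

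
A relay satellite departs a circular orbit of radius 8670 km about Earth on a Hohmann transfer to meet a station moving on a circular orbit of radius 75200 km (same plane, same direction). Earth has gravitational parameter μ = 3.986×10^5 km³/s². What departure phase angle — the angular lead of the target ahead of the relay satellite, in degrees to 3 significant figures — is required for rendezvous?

φ = 105°

Semi-major axis of the transfer orbit: a_t = (8670 + 75200)/2 = 41935 km.
The half-period of the transfer ellipse is t = π√(a_t³/μ) = 42731.3 s.
The target's mean motion on its circular orbit is ω₂ = √(μ/r₂³) = 3.06155×10^-5 rad/s.
Angle swept by the target during transfer: ω₂·t = 1.30824 rad = 74.96°.
The relay satellite traverses 180° on the transfer ellipse, so the target must lead by 180° − 74.96° = 105°.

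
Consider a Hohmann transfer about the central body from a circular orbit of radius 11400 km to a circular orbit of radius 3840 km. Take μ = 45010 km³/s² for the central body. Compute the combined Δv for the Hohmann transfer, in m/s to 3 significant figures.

Δv = 1340 m/s

Semi-major axis of the transfer orbit: a_t = (11400 + 3840)/2 = 7620 km.
At r₁ the circular-orbit speed is v₁ = √(μ/r₁) = 1.98702 km/s.
Transfer-orbit speed at r₁ (v² = μ(2/r − 1/a)): v_a = √[μ(2/r₁ − 1/a_t)] = 1.41056 km/s.
First burn Δv₁ = |v_a − v₁| = 0.5765 km/s.
At r₂, v₂ = √(μ/r₂) = 3.42365 km/s.
Transfer-orbit speed at r₂: v_p = √[μ(2/r₂ − 1/a_t)] = 4.18759 km/s.
Second burn Δv₂ = |v₂ − v_p| = 0.7639 km/s.
Δv = Δv₁ + Δv₂ = 0.5765 + 0.7639 = 1.340 km/s.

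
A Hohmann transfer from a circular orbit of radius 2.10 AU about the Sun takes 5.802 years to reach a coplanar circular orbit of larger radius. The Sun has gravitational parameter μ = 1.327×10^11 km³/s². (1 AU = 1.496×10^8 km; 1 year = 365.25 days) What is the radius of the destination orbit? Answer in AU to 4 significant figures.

r₂ = 8.150 AU

In km: r₁ = 2.10 × 1.496×10^8 = 3.1416×10^8 km.
Transfer time t = 5.802 years × 365.25 × 86400 s = 1.830971952×10^8 s, and t = π√(a_t³/μ).
So a_t = (μ t²/π²)^(1/3) = (1.327×10^11 × (1.830971952×10^8)² / π²)^(1/3) = 7.6673×10^8 km.
Since a_t = (r₁ + r₂)/2, r₂ = 2a_t − r₁ = 2×7.6673×10^8 − 3.1416×10^8 = 1.2193×10^9 km.
In AU: r₂ = 1.2193×10^9 / 1.496×10^8 = 8.150 AU.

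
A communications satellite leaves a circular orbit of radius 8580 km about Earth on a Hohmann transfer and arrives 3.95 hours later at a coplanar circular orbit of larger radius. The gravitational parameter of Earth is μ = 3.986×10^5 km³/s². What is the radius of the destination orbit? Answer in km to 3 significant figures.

Transfer time t = 3.95 hours = 14220 s, and t = π√(a_t³/μ).
So a_t = (μ t²/π²)^(1/3) = (3.986×10^5 × (14220)² / π²)^(1/3) = 20138 km.
Since a_t = (r₁ + r₂)/2, r₂ = 2a_t − r₁ = 2×20138 − 8580 = 31696 km.

r₂ = 31700 km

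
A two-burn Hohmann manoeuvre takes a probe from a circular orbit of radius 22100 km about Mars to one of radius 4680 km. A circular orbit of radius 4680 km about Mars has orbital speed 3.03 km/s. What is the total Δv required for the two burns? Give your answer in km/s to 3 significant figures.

From the circular-orbit relation v² = μ/r at r = 4680 km: μ = v²r = (3.03)² × 4680 = 42966.6 km³/s².
The Hohmann ellipse has a_t = (r₁ + r₂)/2 = 13390 km.
At r₁ the circular-orbit speed is v₁ = √(μ/r₁) = 1.3943 km/s.
Transfer-orbit speed at r₁ (v² = μ(2/r − 1/a)): v_a = √[μ(2/r₁ − 1/a_t)] = 0.82433 km/s.
First burn Δv₁ = |v_a − v₁| = 0.5700 km/s.
At r₂, v₂ = √(μ/r₂) = 3.0300 km/s.
Transfer-orbit speed at r₂: v_p = √[μ(2/r₂ − 1/a_t)] = 3.8927 km/s.
Second burn Δv₂ = |v₂ − v_p| = 0.8627 km/s.
Total Δv = Δv₁ + Δv₂ = 1.433 km/s.

Δv = 1.43 km/s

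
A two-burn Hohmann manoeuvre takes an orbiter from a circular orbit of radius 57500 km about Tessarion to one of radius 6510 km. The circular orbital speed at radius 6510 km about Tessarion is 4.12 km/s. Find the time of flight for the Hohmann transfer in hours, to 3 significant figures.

t = 15.0 hours

From the circular-orbit relation v² = μ/r at r = 6510 km: μ = v²r = (4.12)² × 6510 = 1.10503×10^5 km³/s².
Semi-major axis of the transfer orbit: a_t = (57500 + 6510)/2 = 32005 km.
Half the transfer-orbit period gives t = π√(a_t³/μ) = 54110 s.
Converting: 54110 s ÷ 3600 s/hour = 15.0 hours.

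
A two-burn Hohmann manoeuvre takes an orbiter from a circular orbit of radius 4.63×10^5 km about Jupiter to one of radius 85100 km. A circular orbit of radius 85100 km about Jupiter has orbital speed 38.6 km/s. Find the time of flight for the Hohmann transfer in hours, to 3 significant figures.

t = 11.1 hours

From the circular-orbit relation v² = μ/r at r = 85100 km: μ = v²r = (38.6)² × 85100 = 1.26796×10^8 km³/s².
The Hohmann ellipse has a_t = (r₁ + r₂)/2 = 2.7405×10^5 km.
By Kepler's third law the transfer-orbit period is T = 2π√(a_t³/μ), so t = T/2 = 40030 s.
Converting: 40030 s ÷ 3600 s/hour = 11.1 hours.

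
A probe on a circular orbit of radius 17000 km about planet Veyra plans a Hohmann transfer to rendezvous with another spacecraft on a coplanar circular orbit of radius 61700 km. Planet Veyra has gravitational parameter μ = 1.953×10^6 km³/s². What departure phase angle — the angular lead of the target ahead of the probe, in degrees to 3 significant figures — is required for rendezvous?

φ = 88.3°

Semi-major axis of the transfer orbit: a_t = (17000 + 61700)/2 = 39350 km.
The half-period of the transfer ellipse is t = π√(a_t³/μ) = 17548 s.
Target angular speed ω₂ = √(μ/r₂³) = 9.1185×10^-5 rad/s.
Angle swept by the target during transfer: ω₂·t = 1.6001 rad = 91.68°.
Arrival is 180° from departure on the ellipse, so φ = 180° − 91.68° = 88.3°.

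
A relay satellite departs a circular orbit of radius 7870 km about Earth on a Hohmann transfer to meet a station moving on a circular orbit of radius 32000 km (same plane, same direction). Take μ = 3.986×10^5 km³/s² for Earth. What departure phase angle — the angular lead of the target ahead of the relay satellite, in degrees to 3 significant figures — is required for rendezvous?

Transfer-ellipse semi-major axis a_t = (r₁ + r₂)/2 = (7870 + 32000)/2 = 19935 km.
Transfer time t = π√(a_t³/μ) = 14006 s.
The target's mean motion on its circular orbit is ω₂ = √(μ/r₂³) = 1.1029×10^-4 rad/s.
Angle swept by the target during transfer: ω₂·t = 1.54472 rad = 88.51°.
The relay satellite traverses 180° on the transfer ellipse, so the target must lead by 180° − 88.51° = 91.5°.

φ = 91.5°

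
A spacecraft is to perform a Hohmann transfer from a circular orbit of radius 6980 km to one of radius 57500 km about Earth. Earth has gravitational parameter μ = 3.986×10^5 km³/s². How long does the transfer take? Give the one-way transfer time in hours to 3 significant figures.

Semi-major axis of the transfer orbit: a_t = (6980 + 57500)/2 = 32240 km.
Half the transfer-orbit period gives t = π√(a_t³/μ) = 28810 s.
Converting: 28810 s ÷ 3600 s/hour = 8.00 hours.

t = 8.00 hours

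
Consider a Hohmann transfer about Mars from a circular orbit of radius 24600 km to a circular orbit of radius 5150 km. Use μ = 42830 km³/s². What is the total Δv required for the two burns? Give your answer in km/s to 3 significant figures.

Δv = 1.37 km/s

The Hohmann ellipse has a_t = (r₁ + r₂)/2 = 14875 km.
At r₁ the circular-orbit speed is v₁ = √(μ/r₁) = 1.3195 km/s.
Transfer-orbit speed at r₁ (vis-viva equation): v_a = √[μ(2/r₁ − 1/a_t)] = 0.77639 km/s.
First burn Δv₁ = |v_a − v₁| = 0.5431 km/s.
At r₂, v₂ = √(μ/r₂) = 2.8838 km/s.
Transfer-orbit speed at r₂: v_p = √[μ(2/r₂ − 1/a_t)] = 3.7086 km/s.
Second burn Δv₂ = |v₂ − v_p| = 0.8248 km/s.
Δv = Δv₁ + Δv₂ = 0.5431 + 0.8248 = 1.368 km/s.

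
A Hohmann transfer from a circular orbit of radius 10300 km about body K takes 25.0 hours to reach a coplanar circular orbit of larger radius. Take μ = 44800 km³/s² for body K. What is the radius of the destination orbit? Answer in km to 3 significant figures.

Transfer time t = 25.0 hours = 90000 s, and t = π√(a_t³/μ).
So a_t = (μ t²/π²)^(1/3) = (44800 × (90000)² / π²)^(1/3) = 33252 km.
Since a_t = (r₁ + r₂)/2, r₂ = 2a_t − r₁ = 2×33252 − 10300 = 56204 km.

r₂ = 56200 km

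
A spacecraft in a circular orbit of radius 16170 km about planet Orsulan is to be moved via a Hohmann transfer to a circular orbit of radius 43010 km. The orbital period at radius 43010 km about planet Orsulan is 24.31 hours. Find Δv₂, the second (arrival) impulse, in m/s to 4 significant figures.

From Kepler's third law T² = 4π²r³/μ at r = 43010 km, T = 24.31 hours = 24.31 × 3600 s = 87516 s: μ = 4π²r³/T² = 4.10103×10^5 km³/s².
Semi-major axis of the transfer orbit: a_t = (16170 + 43010)/2 = 29590 km.
Circular speed at r = 43010 km: v_c = √(μ/r) = 3.0879 km/s.
Transfer-orbit speed at the same r (vis-viva, a = a_t): v_t = √[μ(2/r − 1/a_t)] = 2.2827 km/s.
Δv₂ = |v_t − v_c| = |2.2827 − 3.0879| = 0.8052 km/s.

Δv₂ = 805.2 m/s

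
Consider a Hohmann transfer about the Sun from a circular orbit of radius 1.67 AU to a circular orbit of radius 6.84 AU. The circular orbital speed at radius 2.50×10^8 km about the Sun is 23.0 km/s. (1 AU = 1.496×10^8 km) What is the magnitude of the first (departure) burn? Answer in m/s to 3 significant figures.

Δv₁ = 6160 m/s

From the circular-orbit relation v² = μ/r at r = 2.50×10^8 km: μ = v²r = (23.0)² × 2.50×10^8 = 1.32250×10^11 km³/s².
In km: r₁ = 1.67 × 1.496×10^8 = 2.49832×10^8 km; r₂ = 6.84 × 1.496×10^8 = 1.023264×10^9 km.
Semi-major axis of the transfer orbit: a_t = (2.49832×10^8 + 1.023264×10^9)/2 = 6.36548×10^8 km.
Circular speed at r = 2.49832×10^8 km: v_c = √(μ/r) = 23.008 km/s.
Transfer-orbit speed at the same r (vis-viva, a = a_t): v_t = √[μ(2/r − 1/a_t)] = 29.171 km/s.
Δv₁ = |v_t − v_c| = |29.171 − 23.008| = 6.163 km/s.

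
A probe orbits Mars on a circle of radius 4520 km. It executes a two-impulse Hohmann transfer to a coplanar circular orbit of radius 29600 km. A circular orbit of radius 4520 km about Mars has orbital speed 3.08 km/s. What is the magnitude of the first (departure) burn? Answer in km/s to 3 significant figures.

Δv₁ = 0.977 km/s

From the circular-orbit relation v² = μ/r at r = 4520 km: μ = v²r = (3.08)² × 4520 = 42878.5 km³/s².
The Hohmann ellipse has a_t = (r₁ + r₂)/2 = 17060 km.
On the circular orbit at r = 4520 km, v_c = √(μ/r) = 3.080 km/s.
Transfer-orbit speed at the same r (vis-viva, a = a_t): v_t = √[μ(2/r − 1/a_t)] = 4.057 km/s.
Δv₁ = |v_t − v_c| = |4.057 − 3.080| = 0.9770 km/s.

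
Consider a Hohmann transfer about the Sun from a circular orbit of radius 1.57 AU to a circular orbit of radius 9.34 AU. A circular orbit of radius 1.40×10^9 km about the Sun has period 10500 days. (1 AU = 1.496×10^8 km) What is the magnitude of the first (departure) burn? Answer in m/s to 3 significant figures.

From Kepler's third law T² = 4π²r³/μ at r = 1.40×10^9 km, T = 10500 days = 10500 × 86400 s = 9.072×10^8 s: μ = 4π²r³/T² = 1.31625×10^11 km³/s².
In km: r₁ = 1.57 × 1.496×10^8 = 2.34872×10^8 km; r₂ = 9.34 × 1.496×10^8 = 1.397264×10^9 km.
Transfer-ellipse semi-major axis a_t = (r₁ + r₂)/2 = (2.34872×10^8 + 1.397264×10^9)/2 = 8.16068×10^8 km.
Circular speed at r = 2.34872×10^8 km: v_c = √(μ/r) = 23.673 km/s.
Transfer-orbit speed at the same r (vis-viva, a = a_t): v_t = √[μ(2/r − 1/a_t)] = 30.976 km/s.
Δv₁ = |v_t − v_c| = |30.976 − 23.673| = 7.303 km/s.

Δv₁ = 7300 m/s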